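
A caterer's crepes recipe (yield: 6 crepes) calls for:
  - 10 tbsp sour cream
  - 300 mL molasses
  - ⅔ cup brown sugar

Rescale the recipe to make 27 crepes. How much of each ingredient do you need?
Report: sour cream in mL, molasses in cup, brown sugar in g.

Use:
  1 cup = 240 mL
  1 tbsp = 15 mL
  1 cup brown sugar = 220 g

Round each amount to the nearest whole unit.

sour cream: 675 mL; molasses: 6 cup; brown sugar: 660 g

Scaling factor: 27/6 = 9/2 = 4.5.
sour cream: 10 tbsp × 9/2 × 15 mL/tbsp = 675 mL
molasses: 300 mL × 9/2 ÷ 240 mL/cup ≈ 6 cup
brown sugar: 2/3 cup × 9/2 × 220 g/cup = 660 g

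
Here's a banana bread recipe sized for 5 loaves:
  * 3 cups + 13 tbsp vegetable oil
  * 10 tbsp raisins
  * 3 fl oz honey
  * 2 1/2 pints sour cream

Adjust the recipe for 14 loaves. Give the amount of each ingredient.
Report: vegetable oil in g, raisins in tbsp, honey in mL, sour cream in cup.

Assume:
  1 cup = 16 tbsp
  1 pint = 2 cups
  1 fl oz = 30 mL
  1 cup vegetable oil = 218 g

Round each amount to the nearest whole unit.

vegetable oil: 2327 g; raisins: 28 tbsp; honey: 252 mL; sour cream: 14 cup

Scaling factor: 14/5 = 2.8.
vegetable oil: (3 cup + 13 tbsp = 3.8125 cup) × 14/5 × 218 g/cup ≈ 2327 g
raisins: 10 tbsp × 14/5 = 28 tbsp
honey: 3 fl oz × 14/5 × 30 mL/fl oz = 252 mL
sour cream: 2.5 pint × 14/5 × 2 cup/pint = 14 cup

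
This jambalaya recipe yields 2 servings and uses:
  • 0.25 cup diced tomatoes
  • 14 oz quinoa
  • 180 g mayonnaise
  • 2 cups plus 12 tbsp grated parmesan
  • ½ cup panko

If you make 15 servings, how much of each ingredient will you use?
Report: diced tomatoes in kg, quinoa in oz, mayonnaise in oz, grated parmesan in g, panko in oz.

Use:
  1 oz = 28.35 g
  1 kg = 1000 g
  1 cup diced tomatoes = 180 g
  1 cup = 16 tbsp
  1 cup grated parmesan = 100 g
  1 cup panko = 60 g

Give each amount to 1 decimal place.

diced tomatoes: 0.3 kg; quinoa: 105.0 oz; mayonnaise: 47.6 oz; grated parmesan: 2062.5 g; panko: 7.9 oz

Scaling factor: 15/2 = 7.5.
diced tomatoes: 0.25 cup × 15/2 × 180 g/cup ÷ 1000 g/kg ≈ 0.3 kg
quinoa: 14 oz × 15/2 = 105.0 oz
mayonnaise: 180 g × 15/2 ÷ 28.35 g/oz ≈ 47.6 oz
grated parmesan: (2 cup + 12 tbsp = 2.75 cup) × 15/2 × 100 g/cup = 2062.5 g
panko: 0.5 cup × 15/2 × 60 g/cup ÷ 28.35 g/oz ≈ 7.9 oz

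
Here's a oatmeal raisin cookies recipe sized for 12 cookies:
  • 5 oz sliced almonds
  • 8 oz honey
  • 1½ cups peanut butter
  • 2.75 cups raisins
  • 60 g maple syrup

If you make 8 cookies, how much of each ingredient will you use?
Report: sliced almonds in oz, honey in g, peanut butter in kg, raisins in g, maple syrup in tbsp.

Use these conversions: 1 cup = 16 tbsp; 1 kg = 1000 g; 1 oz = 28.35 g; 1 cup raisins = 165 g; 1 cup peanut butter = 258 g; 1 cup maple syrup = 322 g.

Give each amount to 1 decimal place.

Scaling factor: 8/12 = 2/3.
sliced almonds: 5 oz × 2/3 ≈ 3.3 oz
honey: 8 oz × 2/3 × 28.35 g/oz = 151.2 g
peanut butter: 1.5 cup × 2/3 × 258 g/cup ÷ 1000 g/kg ≈ 0.3 kg
raisins: 2.75 cup × 2/3 × 165 g/cup = 302.5 g
maple syrup: 60 g × 2/3 ÷ 322 g/cup × 16 tbsp/cup ≈ 2.0 tbsp

sliced almonds: 3.3 oz; honey: 151.2 g; peanut butter: 0.3 kg; raisins: 302.5 g; maple syrup: 2.0 tbsp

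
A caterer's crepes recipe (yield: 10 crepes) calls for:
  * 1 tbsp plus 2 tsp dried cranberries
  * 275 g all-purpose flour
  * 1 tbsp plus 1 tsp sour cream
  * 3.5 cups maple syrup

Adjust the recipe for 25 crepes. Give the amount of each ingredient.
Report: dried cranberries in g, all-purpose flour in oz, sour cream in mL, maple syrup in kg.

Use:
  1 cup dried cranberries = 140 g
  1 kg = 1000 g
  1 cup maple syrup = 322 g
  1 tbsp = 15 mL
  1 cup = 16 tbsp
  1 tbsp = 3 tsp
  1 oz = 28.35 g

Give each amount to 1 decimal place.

Scaling factor: 25/10 = 5/2 = 2.5.
dried cranberries: (1 tbsp + 2 tsp = 5/3 tbsp) × 5/2 ÷ 16 tbsp/cup × 140 g/cup ≈ 36.5 g
all-purpose flour: 275 g × 5/2 ÷ 28.35 g/oz ≈ 24.3 oz
sour cream: (1 tbsp + 1 tsp = 4/3 tbsp) × 5/2 × 15 mL/tbsp = 50.0 mL
maple syrup: 3.5 cup × 5/2 × 322 g/cup ÷ 1000 g/kg ≈ 2.8 kg

dried cranberries: 36.5 g; all-purpose flour: 24.3 oz; sour cream: 50.0 mL; maple syrup: 2.8 kg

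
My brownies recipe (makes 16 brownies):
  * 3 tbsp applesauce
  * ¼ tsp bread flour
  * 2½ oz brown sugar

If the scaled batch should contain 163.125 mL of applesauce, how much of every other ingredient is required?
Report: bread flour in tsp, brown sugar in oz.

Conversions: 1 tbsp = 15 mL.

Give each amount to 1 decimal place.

The original recipe has 45 mL of applesauce, so the scaling factor is 163.125 ÷ 45 = 29/8 = 3.625.
bread flour: 0.25 tsp × 29/8 ≈ 0.9 tsp
brown sugar: 2.5 oz × 29/8 ≈ 9.1 oz

bread flour: 0.9 tsp; brown sugar: 9.1 oz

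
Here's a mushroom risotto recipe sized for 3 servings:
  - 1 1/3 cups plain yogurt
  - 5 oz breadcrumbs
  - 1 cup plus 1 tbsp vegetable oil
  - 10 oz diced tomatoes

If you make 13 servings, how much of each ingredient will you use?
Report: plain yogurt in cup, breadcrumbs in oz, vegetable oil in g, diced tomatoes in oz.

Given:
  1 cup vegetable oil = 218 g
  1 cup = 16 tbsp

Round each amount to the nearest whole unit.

Scaling factor: 13/3.
plain yogurt: 4/3 cup × 13/3 ≈ 6 cup
breadcrumbs: 5 oz × 13/3 ≈ 22 oz
vegetable oil: (1 cup + 1 tbsp = 1.0625 cup) × 13/3 × 218 g/cup ≈ 1004 g
diced tomatoes: 10 oz × 13/3 ≈ 43 oz

plain yogurt: 6 cup; breadcrumbs: 22 oz; vegetable oil: 1004 g; diced tomatoes: 43 oz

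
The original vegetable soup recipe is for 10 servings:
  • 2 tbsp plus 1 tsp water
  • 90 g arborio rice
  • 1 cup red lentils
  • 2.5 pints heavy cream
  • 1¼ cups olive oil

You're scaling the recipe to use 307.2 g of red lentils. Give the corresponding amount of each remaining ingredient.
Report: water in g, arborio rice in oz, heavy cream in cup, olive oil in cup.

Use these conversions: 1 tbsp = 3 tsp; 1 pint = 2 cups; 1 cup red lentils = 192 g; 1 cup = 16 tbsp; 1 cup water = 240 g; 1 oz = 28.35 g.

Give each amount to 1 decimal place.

water: 56.0 g; arborio rice: 5.1 oz; heavy cream: 8.0 cup; olive oil: 2.0 cup

The original recipe has 192 g of red lentils, so the scaling factor is 307.2 ÷ 192 = 8/5 = 1.6.
water: (2 tbsp + 1 tsp = 7/3 tbsp) × 8/5 ÷ 16 tbsp/cup × 240 g/cup = 56.0 g
arborio rice: 90 g × 8/5 ÷ 28.35 g/oz ≈ 5.1 oz
heavy cream: 2.5 pint × 8/5 × 2 cup/pint = 8.0 cup
olive oil: 1.25 cup × 8/5 = 2.0 cup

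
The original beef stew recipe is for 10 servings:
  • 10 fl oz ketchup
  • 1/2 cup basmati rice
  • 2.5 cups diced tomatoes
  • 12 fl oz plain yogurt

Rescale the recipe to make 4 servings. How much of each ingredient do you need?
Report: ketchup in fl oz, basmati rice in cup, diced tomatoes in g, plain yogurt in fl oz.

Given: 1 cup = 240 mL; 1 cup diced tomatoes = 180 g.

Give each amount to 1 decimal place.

Scaling factor: 4/10 = 2/5 = 0.4.
ketchup: 10 fl oz × 2/5 = 4.0 fl oz
basmati rice: 0.5 cup × 2/5 = 0.2 cup
diced tomatoes: 2.5 cup × 2/5 × 180 g/cup = 180.0 g
plain yogurt: 12 fl oz × 2/5 = 4.8 fl oz

ketchup: 4.0 fl oz; basmati rice: 0.2 cup; diced tomatoes: 180.0 g; plain yogurt: 4.8 fl oz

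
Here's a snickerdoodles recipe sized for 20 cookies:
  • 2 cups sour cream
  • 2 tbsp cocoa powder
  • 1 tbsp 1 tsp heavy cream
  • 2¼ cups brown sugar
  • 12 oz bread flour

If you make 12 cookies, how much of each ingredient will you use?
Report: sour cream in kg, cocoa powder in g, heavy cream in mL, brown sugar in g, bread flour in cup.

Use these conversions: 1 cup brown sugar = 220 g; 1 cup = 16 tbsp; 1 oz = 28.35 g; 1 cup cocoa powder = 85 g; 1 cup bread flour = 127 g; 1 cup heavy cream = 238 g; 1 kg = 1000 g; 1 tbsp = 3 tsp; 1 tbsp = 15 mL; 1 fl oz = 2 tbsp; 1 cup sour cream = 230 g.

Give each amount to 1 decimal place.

Scaling factor: 12/20 = 3/5 = 0.6.
sour cream: 2 cup × 3/5 × 230 g/cup ÷ 1000 g/kg ≈ 0.3 kg
cocoa powder: 2 tbsp × 3/5 ÷ 16 tbsp/cup × 85 g/cup ≈ 6.4 g
heavy cream: (1 tbsp + 1 tsp = 4/3 tbsp) × 3/5 × 15 mL/tbsp = 12.0 mL
brown sugar: 2.25 cup × 3/5 × 220 g/cup = 297.0 g
bread flour: 12 oz × 3/5 × 28.35 g/oz ÷ 127 g/cup ≈ 1.6 cup

sour cream: 0.3 kg; cocoa powder: 6.4 g; heavy cream: 12.0 mL; brown sugar: 297.0 g; bread flour: 1.6 cup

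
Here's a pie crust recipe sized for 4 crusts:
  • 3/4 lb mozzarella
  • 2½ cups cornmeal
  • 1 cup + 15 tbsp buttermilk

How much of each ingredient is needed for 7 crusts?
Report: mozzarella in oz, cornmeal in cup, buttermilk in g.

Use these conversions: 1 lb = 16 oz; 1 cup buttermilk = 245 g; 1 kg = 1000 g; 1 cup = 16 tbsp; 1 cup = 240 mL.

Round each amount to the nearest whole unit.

mozzarella: 21 oz; cornmeal: 4 cup; buttermilk: 831 g

Scaling factor: 7/4 = 1.75.
mozzarella: 0.75 lb × 7/4 × 16 oz/lb = 21 oz
cornmeal: 2.5 cup × 7/4 ≈ 4 cup
buttermilk: (1 cup + 15 tbsp = 1.9375 cup) × 7/4 × 245 g/cup ≈ 831 g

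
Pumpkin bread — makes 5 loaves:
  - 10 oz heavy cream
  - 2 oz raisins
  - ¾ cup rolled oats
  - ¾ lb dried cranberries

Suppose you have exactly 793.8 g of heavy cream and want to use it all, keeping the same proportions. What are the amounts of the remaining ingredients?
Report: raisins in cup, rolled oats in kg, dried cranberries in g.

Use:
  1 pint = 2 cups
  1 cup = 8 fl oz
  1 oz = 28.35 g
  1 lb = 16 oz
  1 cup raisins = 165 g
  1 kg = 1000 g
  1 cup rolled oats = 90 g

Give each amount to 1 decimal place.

raisins: 1.0 cup; rolled oats: 0.2 kg; dried cranberries: 952.6 g

The original recipe has 283.5 g of heavy cream, so the scaling factor is 793.8 ÷ 283.5 = 14/5 = 2.8.
raisins: 2 oz × 14/5 × 28.35 g/oz ÷ 165 g/cup ≈ 1.0 cup
rolled oats: 0.75 cup × 14/5 × 90 g/cup ÷ 1000 g/kg ≈ 0.2 kg
dried cranberries: 0.75 lb × 14/5 × 16 oz/lb × 28.35 g/oz ≈ 952.6 g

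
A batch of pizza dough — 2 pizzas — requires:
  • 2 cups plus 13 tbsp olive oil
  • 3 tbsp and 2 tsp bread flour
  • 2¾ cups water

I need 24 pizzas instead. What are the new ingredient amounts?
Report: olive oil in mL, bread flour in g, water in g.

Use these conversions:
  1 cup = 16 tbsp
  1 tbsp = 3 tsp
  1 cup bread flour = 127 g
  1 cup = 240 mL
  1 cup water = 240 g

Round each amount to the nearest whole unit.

olive oil: 8100 mL; bread flour: 349 g; water: 7920 g

Scaling factor: 24/2 = 12.
olive oil: (2 cup + 13 tbsp = 2.8125 cup) × 12 × 240 mL/cup = 8100 mL
bread flour: (3 tbsp + 2 tsp = 11/3 tbsp) × 12 ÷ 16 tbsp/cup × 127 g/cup ≈ 349 g
water: 2.75 cup × 12 × 240 g/cup = 7920 g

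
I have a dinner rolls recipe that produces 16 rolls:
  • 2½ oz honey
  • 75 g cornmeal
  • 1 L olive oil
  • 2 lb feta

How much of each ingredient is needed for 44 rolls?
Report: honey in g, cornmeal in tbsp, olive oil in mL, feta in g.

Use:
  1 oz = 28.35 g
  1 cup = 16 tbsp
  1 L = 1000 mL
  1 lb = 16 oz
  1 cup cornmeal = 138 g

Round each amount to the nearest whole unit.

honey: 195 g; cornmeal: 24 tbsp; olive oil: 2750 mL; feta: 2495 g

Scaling factor: 44/16 = 11/4 = 2.75.
honey: 2.5 oz × 11/4 × 28.35 g/oz ≈ 195 g
cornmeal: 75 g × 11/4 ÷ 138 g/cup × 16 tbsp/cup ≈ 24 tbsp
olive oil: 1 L × 11/4 × 1000 mL/L = 2750 mL
feta: 2 lb × 11/4 × 16 oz/lb × 28.35 g/oz ≈ 2495 g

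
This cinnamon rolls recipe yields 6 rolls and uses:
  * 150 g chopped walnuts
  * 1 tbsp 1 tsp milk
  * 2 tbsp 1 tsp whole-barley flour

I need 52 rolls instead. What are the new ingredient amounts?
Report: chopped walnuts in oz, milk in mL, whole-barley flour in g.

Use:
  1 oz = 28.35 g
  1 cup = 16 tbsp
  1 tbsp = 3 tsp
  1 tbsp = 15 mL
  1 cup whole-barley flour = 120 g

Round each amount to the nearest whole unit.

Scaling factor: 52/6 = 26/3.
chopped walnuts: 150 g × 26/3 ÷ 28.35 g/oz ≈ 46 oz
milk: (1 tbsp + 1 tsp = 4/3 tbsp) × 26/3 × 15 mL/tbsp ≈ 173 mL
whole-barley flour: (2 tbsp + 1 tsp = 7/3 tbsp) × 26/3 ÷ 16 tbsp/cup × 120 g/cup ≈ 152 g

chopped walnuts: 46 oz; milk: 173 mL; whole-barley flour: 152 g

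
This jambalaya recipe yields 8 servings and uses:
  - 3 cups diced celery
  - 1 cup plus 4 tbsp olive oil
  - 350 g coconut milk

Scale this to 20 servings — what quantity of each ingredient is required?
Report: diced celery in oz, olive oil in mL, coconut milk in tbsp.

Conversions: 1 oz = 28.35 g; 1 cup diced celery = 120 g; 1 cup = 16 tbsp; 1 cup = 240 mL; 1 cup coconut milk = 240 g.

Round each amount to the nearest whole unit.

Scaling factor: 20/8 = 5/2 = 2.5.
diced celery: 3 cup × 5/2 × 120 g/cup ÷ 28.35 g/oz ≈ 32 oz
olive oil: (1 cup + 4 tbsp = 1.25 cup) × 5/2 × 240 mL/cup = 750 mL
coconut milk: 350 g × 5/2 ÷ 240 g/cup × 16 tbsp/cup ≈ 58 tbsp

diced celery: 32 oz; olive oil: 750 mL; coconut milk: 58 tbsp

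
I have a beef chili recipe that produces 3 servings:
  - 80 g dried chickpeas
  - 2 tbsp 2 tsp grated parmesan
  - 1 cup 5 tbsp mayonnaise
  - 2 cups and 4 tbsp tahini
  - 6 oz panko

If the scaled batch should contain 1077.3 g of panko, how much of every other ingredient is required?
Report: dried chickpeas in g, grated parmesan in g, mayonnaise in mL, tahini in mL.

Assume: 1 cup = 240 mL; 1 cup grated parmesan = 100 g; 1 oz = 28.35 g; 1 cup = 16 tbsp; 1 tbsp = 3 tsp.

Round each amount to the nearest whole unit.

The original recipe has 170.1 g of panko, so the scaling factor is 1077.3 ÷ 170.1 = 19/3.
dried chickpeas: 80 g × 19/3 ≈ 507 g
grated parmesan: (2 tbsp + 2 tsp = 8/3 tbsp) × 19/3 ÷ 16 tbsp/cup × 100 g/cup ≈ 106 g
mayonnaise: (1 cup + 5 tbsp = 1.3125 cup) × 19/3 × 240 mL/cup = 1995 mL
tahini: (2 cup + 4 tbsp = 2.25 cup) × 19/3 × 240 mL/cup = 3420 mL

dried chickpeas: 507 g; grated parmesan: 106 g; mayonnaise: 1995 mL; tahini: 3420 mL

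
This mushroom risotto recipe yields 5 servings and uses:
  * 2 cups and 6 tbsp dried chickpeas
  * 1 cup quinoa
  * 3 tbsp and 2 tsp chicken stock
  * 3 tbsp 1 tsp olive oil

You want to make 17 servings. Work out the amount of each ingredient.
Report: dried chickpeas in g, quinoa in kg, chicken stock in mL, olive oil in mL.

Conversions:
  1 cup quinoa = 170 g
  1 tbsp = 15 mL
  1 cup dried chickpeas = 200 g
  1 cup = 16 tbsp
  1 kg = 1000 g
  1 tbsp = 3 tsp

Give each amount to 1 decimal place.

dried chickpeas: 1615.0 g; quinoa: 0.6 kg; chicken stock: 187.0 mL; olive oil: 170.0 mL

Scaling factor: 17/5 = 3.4.
dried chickpeas: (2 cup + 6 tbsp = 2.375 cup) × 17/5 × 200 g/cup = 1615.0 g
quinoa: 1 cup × 17/5 × 170 g/cup ÷ 1000 g/kg ≈ 0.6 kg
chicken stock: (3 tbsp + 2 tsp = 11/3 tbsp) × 17/5 × 15 mL/tbsp = 187.0 mL
olive oil: (3 tbsp + 1 tsp = 10/3 tbsp) × 17/5 × 15 mL/tbsp = 170.0 mL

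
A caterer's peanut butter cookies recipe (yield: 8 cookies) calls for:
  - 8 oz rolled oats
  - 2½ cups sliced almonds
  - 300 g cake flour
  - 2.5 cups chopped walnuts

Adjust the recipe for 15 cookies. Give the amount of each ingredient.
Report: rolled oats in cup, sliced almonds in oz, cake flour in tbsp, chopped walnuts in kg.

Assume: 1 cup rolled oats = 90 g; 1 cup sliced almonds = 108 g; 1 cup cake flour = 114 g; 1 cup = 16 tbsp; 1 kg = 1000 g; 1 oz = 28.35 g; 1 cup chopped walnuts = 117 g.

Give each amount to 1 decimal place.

Scaling factor: 15/8 = 1.875.
rolled oats: 8 oz × 15/8 × 28.35 g/oz ÷ 90 g/cup ≈ 4.7 cup
sliced almonds: 2.5 cup × 15/8 × 108 g/cup ÷ 28.35 g/oz ≈ 17.9 oz
cake flour: 300 g × 15/8 ÷ 114 g/cup × 16 tbsp/cup ≈ 78.9 tbsp
chopped walnuts: 2.5 cup × 15/8 × 117 g/cup ÷ 1000 g/kg ≈ 0.5 kg

rolled oats: 4.7 cup; sliced almonds: 17.9 oz; cake flour: 78.9 tbsp; chopped walnuts: 0.5 kg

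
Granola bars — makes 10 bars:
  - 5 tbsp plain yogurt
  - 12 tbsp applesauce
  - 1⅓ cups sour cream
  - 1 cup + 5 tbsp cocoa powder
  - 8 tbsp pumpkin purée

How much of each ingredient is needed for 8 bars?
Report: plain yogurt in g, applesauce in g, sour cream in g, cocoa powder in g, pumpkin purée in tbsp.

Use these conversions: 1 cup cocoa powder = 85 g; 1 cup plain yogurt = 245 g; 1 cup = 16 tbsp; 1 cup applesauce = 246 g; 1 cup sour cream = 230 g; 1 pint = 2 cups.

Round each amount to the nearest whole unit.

Scaling factor: 8/10 = 4/5 = 0.8.
plain yogurt: 5 tbsp × 4/5 ÷ 16 tbsp/cup × 245 g/cup ≈ 61 g
applesauce: 12 tbsp × 4/5 ÷ 16 tbsp/cup × 246 g/cup ≈ 148 g
sour cream: 4/3 cup × 4/5 × 230 g/cup ≈ 245 g
cocoa powder: (1 cup + 5 tbsp = 1.3125 cup) × 4/5 × 85 g/cup ≈ 89 g
pumpkin purée: 8 tbsp × 4/5 ≈ 6 tbsp

plain yogurt: 61 g; applesauce: 148 g; sour cream: 245 g; cocoa powder: 89 g; pumpkin purée: 6 tbsp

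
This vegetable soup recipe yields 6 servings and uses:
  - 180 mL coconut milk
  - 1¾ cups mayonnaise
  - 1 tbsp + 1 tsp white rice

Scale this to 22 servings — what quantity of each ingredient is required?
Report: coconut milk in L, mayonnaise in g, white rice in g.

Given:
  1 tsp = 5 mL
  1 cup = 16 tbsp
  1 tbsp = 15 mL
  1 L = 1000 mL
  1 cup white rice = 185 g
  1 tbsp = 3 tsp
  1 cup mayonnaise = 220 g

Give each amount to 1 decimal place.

coconut milk: 0.7 L; mayonnaise: 1411.7 g; white rice: 56.5 g

Scaling factor: 22/6 = 11/3.
coconut milk: 180 mL × 11/3 ÷ 1000 mL/L ≈ 0.7 L
mayonnaise: 1.75 cup × 11/3 × 220 g/cup ≈ 1411.7 g
white rice: (1 tbsp + 1 tsp = 4/3 tbsp) × 11/3 ÷ 16 tbsp/cup × 185 g/cup ≈ 56.5 g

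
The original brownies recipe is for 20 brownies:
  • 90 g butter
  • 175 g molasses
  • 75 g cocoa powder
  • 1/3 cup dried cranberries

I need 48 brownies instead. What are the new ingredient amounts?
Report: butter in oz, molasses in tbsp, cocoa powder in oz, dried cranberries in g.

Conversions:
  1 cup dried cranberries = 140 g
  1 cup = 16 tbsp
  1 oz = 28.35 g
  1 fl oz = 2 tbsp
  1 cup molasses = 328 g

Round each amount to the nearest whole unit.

butter: 8 oz; molasses: 20 tbsp; cocoa powder: 6 oz; dried cranberries: 112 g

Scaling factor: 48/20 = 12/5 = 2.4.
butter: 90 g × 12/5 ÷ 28.35 g/oz ≈ 8 oz
molasses: 175 g × 12/5 ÷ 328 g/cup × 16 tbsp/cup ≈ 20 tbsp
cocoa powder: 75 g × 12/5 ÷ 28.35 g/oz ≈ 6 oz
dried cranberries: 1/3 cup × 12/5 × 140 g/cup = 112 g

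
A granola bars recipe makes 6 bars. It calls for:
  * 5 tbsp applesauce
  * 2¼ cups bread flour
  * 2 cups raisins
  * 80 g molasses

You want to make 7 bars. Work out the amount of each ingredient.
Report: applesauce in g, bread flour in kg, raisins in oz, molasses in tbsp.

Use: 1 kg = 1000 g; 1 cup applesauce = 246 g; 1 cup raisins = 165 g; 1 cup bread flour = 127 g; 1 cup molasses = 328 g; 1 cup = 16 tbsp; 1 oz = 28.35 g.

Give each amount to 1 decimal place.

applesauce: 89.7 g; bread flour: 0.3 kg; raisins: 13.6 oz; molasses: 4.6 tbsp

Scaling factor: 7/6.
applesauce: 5 tbsp × 7/6 ÷ 16 tbsp/cup × 246 g/cup ≈ 89.7 g
bread flour: 2.25 cup × 7/6 × 127 g/cup ÷ 1000 g/kg ≈ 0.3 kg
raisins: 2 cup × 7/6 × 165 g/cup ÷ 28.35 g/oz ≈ 13.6 oz
molasses: 80 g × 7/6 ÷ 328 g/cup × 16 tbsp/cup ≈ 4.6 tbsp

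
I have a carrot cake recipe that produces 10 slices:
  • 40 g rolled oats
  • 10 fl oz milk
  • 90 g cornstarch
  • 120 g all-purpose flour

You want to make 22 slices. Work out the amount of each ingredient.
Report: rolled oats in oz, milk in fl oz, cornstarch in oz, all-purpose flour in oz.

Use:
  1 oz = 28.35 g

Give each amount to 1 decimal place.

rolled oats: 3.1 oz; milk: 22.0 fl oz; cornstarch: 7.0 oz; all-purpose flour: 9.3 oz

Scaling factor: 22/10 = 11/5 = 2.2.
rolled oats: 40 g × 11/5 ÷ 28.35 g/oz ≈ 3.1 oz
milk: 10 fl oz × 11/5 = 22.0 fl oz
cornstarch: 90 g × 11/5 ÷ 28.35 g/oz ≈ 7.0 oz
all-purpose flour: 120 g × 11/5 ÷ 28.35 g/oz ≈ 9.3 oz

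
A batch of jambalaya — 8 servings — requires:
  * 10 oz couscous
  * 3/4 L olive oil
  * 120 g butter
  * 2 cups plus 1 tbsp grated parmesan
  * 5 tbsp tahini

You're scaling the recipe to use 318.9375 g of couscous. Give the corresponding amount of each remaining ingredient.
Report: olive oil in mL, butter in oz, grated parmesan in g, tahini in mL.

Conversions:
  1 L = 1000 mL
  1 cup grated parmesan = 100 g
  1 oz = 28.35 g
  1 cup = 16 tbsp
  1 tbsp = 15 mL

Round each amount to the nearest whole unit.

olive oil: 844 mL; butter: 5 oz; grated parmesan: 232 g; tahini: 84 mL

The original recipe has 283.5 g of couscous, so the scaling factor is 318.9375 ÷ 283.5 = 9/8 = 1.125.
olive oil: 0.75 L × 9/8 × 1000 mL/L ≈ 844 mL
butter: 120 g × 9/8 ÷ 28.35 g/oz ≈ 5 oz
grated parmesan: (2 cup + 1 tbsp = 2.0625 cup) × 9/8 × 100 g/cup ≈ 232 g
tahini: 5 tbsp × 9/8 × 15 mL/tbsp ≈ 84 mL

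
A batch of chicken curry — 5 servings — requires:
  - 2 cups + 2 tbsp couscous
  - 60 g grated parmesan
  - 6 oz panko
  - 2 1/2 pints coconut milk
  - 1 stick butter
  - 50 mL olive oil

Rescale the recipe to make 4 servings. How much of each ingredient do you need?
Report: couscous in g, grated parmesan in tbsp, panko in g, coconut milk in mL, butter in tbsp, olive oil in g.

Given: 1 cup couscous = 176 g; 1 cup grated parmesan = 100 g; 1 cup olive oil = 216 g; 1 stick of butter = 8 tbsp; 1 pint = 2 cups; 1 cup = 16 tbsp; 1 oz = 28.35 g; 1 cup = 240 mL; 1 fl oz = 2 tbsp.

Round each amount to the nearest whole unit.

couscous: 299 g; grated parmesan: 8 tbsp; panko: 136 g; coconut milk: 960 mL; butter: 6 tbsp; olive oil: 36 g

Scaling factor: 4/5 = 0.8.
couscous: (2 cup + 2 tbsp = 2.125 cup) × 4/5 × 176 g/cup ≈ 299 g
grated parmesan: 60 g × 4/5 ÷ 100 g/cup × 16 tbsp/cup ≈ 8 tbsp
panko: 6 oz × 4/5 × 28.35 g/oz ≈ 136 g
coconut milk: 2.5 pint × 4/5 × 2 cup/pint × 240 mL/cup = 960 mL
butter: 1 stick × 4/5 × 8 tbsp/stick ≈ 6 tbsp
olive oil: 50 mL × 4/5 ÷ 240 mL/cup × 216 g/cup = 36 g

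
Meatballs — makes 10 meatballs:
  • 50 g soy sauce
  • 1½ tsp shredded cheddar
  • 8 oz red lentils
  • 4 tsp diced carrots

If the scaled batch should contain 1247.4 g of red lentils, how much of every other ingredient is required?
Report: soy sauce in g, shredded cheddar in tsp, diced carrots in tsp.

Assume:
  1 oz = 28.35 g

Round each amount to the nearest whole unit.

The original recipe has 226.8 g of red lentils, so the scaling factor is 1247.4 ÷ 226.8 = 11/2 = 5.5.
soy sauce: 50 g × 11/2 = 275 g
shredded cheddar: 1.5 tsp × 11/2 ≈ 8 tsp
diced carrots: 4 tsp × 11/2 = 22 tsp

soy sauce: 275 g; shredded cheddar: 8 tsp; diced carrots: 22 tsp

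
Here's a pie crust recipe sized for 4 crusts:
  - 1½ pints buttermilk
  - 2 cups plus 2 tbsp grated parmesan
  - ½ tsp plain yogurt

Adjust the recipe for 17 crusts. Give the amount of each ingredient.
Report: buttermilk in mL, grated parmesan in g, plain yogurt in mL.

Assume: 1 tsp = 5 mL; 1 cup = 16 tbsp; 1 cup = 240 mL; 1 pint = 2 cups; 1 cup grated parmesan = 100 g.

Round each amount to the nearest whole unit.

buttermilk: 3060 mL; grated parmesan: 903 g; plain yogurt: 11 mL

Scaling factor: 17/4 = 4.25.
buttermilk: 1.5 pint × 17/4 × 2 cup/pint × 240 mL/cup = 3060 mL
grated parmesan: (2 cup + 2 tbsp = 2.125 cup) × 17/4 × 100 g/cup ≈ 903 g
plain yogurt: 0.5 tsp × 17/4 × 5 mL/tsp ≈ 11 mL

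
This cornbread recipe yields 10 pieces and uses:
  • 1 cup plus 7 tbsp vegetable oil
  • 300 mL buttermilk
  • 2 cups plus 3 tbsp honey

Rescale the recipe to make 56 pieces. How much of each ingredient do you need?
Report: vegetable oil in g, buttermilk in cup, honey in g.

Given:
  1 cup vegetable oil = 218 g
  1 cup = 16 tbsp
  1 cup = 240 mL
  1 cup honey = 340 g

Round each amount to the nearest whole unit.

vegetable oil: 1755 g; buttermilk: 7 cup; honey: 4165 g

Scaling factor: 56/10 = 28/5 = 5.6.
vegetable oil: (1 cup + 7 tbsp = 1.4375 cup) × 28/5 × 218 g/cup ≈ 1755 g
buttermilk: 300 mL × 28/5 ÷ 240 mL/cup = 7 cup
honey: (2 cup + 3 tbsp = 2.1875 cup) × 28/5 × 340 g/cup = 4165 g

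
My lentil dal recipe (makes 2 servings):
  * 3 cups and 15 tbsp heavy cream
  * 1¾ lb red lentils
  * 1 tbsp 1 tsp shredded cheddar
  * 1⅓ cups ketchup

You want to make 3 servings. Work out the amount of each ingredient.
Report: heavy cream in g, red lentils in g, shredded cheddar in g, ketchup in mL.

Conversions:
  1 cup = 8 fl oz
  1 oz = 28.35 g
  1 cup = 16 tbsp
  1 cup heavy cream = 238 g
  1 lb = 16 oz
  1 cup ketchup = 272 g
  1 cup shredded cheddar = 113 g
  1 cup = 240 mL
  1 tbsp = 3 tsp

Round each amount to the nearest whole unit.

Scaling factor: 3/2 = 1.5.
heavy cream: (3 cup + 15 tbsp = 3.9375 cup) × 3/2 × 238 g/cup ≈ 1406 g
red lentils: 1.75 lb × 3/2 × 16 oz/lb × 28.35 g/oz ≈ 1191 g
shredded cheddar: (1 tbsp + 1 tsp = 4/3 tbsp) × 3/2 ÷ 16 tbsp/cup × 113 g/cup ≈ 14 g
ketchup: 4/3 cup × 3/2 × 240 mL/cup = 480 mL

heavy cream: 1406 g; red lentils: 1191 g; shredded cheddar: 14 g; ketchup: 480 mL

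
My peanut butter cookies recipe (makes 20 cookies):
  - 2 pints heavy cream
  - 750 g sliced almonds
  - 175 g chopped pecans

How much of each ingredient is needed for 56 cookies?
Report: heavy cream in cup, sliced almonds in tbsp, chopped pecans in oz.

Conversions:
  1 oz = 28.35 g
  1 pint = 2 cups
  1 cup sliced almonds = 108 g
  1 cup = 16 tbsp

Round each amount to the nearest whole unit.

heavy cream: 11 cup; sliced almonds: 311 tbsp; chopped pecans: 17 oz

Scaling factor: 56/20 = 14/5 = 2.8.
heavy cream: 2 pint × 14/5 × 2 cup/pint ≈ 11 cup
sliced almonds: 750 g × 14/5 ÷ 108 g/cup × 16 tbsp/cup ≈ 311 tbsp
chopped pecans: 175 g × 14/5 ÷ 28.35 g/oz ≈ 17 oz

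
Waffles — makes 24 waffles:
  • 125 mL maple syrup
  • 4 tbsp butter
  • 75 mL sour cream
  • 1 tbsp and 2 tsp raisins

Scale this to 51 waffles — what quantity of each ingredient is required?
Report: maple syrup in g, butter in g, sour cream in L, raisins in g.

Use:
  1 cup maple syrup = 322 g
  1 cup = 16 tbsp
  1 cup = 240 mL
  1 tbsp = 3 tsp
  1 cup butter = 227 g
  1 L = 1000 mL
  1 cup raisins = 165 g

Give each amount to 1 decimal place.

Scaling factor: 51/24 = 17/8 = 2.125.
maple syrup: 125 mL × 17/8 ÷ 240 mL/cup × 322 g/cup ≈ 356.4 g
butter: 4 tbsp × 17/8 ÷ 16 tbsp/cup × 227 g/cup ≈ 120.6 g
sour cream: 75 mL × 17/8 ÷ 1000 mL/L ≈ 0.2 L
raisins: (1 tbsp + 2 tsp = 5/3 tbsp) × 17/8 ÷ 16 tbsp/cup × 165 g/cup ≈ 36.5 g

maple syrup: 356.4 g; butter: 120.6 g; sour cream: 0.2 L; raisins: 36.5 g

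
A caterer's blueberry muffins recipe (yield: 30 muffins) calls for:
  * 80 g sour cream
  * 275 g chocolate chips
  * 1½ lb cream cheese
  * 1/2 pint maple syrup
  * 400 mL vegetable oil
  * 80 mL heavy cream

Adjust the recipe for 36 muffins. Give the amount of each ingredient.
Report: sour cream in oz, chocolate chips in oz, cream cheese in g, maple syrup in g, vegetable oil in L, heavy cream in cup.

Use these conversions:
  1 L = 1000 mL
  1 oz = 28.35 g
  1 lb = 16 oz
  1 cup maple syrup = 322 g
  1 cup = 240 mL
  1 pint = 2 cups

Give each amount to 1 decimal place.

Scaling factor: 36/30 = 6/5 = 1.2.
sour cream: 80 g × 6/5 ÷ 28.35 g/oz ≈ 3.4 oz
chocolate chips: 275 g × 6/5 ÷ 28.35 g/oz ≈ 11.6 oz
cream cheese: 1.5 lb × 6/5 × 16 oz/lb × 28.35 g/oz ≈ 816.5 g
maple syrup: 0.5 pint × 6/5 × 2 cup/pint × 322 g/cup = 386.4 g
vegetable oil: 400 mL × 6/5 ÷ 1000 mL/L ≈ 0.5 L
heavy cream: 80 mL × 6/5 ÷ 240 mL/cup = 0.4 cup

sour cream: 3.4 oz; chocolate chips: 11.6 oz; cream cheese: 816.5 g; maple syrup: 386.4 g; vegetable oil: 0.5 L; heavy cream: 0.4 cup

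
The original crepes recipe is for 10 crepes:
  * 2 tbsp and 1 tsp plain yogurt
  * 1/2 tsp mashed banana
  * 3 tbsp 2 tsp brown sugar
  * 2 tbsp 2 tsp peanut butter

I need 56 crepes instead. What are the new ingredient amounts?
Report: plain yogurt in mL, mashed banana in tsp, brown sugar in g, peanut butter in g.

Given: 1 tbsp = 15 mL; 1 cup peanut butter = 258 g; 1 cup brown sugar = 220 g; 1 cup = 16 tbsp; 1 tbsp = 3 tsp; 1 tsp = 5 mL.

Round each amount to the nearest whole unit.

Scaling factor: 56/10 = 28/5 = 5.6.
plain yogurt: (2 tbsp + 1 tsp = 7/3 tbsp) × 28/5 × 15 mL/tbsp = 196 mL
mashed banana: 0.5 tsp × 28/5 ≈ 3 tsp
brown sugar: (3 tbsp + 2 tsp = 11/3 tbsp) × 28/5 ÷ 16 tbsp/cup × 220 g/cup ≈ 282 g
peanut butter: (2 tbsp + 2 tsp = 8/3 tbsp) × 28/5 ÷ 16 tbsp/cup × 258 g/cup ≈ 241 g

plain yogurt: 196 mL; mashed banana: 3 tsp; brown sugar: 282 g; peanut butter: 241 g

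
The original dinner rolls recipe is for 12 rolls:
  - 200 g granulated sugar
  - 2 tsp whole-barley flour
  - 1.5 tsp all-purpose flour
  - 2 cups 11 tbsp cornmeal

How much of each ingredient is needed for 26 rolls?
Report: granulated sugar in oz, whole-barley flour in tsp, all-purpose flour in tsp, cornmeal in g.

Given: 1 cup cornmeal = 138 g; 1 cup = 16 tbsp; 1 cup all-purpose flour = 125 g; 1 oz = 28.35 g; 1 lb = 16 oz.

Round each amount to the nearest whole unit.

granulated sugar: 15 oz; whole-barley flour: 4 tsp; all-purpose flour: 3 tsp; cornmeal: 804 g

Scaling factor: 26/12 = 13/6.
granulated sugar: 200 g × 13/6 ÷ 28.35 g/oz ≈ 15 oz
whole-barley flour: 2 tsp × 13/6 ≈ 4 tsp
all-purpose flour: 1.5 tsp × 13/6 ≈ 3 tsp
cornmeal: (2 cup + 11 tbsp = 2.6875 cup) × 13/6 × 138 g/cup ≈ 804 g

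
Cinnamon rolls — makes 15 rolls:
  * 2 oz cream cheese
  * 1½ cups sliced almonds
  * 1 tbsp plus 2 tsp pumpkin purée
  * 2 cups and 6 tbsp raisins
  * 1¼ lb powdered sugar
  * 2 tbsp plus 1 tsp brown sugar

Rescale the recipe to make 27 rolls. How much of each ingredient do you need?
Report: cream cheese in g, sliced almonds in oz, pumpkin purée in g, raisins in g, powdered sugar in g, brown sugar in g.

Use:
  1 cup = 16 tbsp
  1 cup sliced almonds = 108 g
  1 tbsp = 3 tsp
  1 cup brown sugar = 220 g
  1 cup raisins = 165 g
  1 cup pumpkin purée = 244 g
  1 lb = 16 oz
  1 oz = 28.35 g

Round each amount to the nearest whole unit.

cream cheese: 102 g; sliced almonds: 10 oz; pumpkin purée: 46 g; raisins: 705 g; powdered sugar: 1021 g; brown sugar: 58 g

Scaling factor: 27/15 = 9/5 = 1.8.
cream cheese: 2 oz × 9/5 × 28.35 g/oz ≈ 102 g
sliced almonds: 1.5 cup × 9/5 × 108 g/cup ÷ 28.35 g/oz ≈ 10 oz
pumpkin purée: (1 tbsp + 2 tsp = 5/3 tbsp) × 9/5 ÷ 16 tbsp/cup × 244 g/cup ≈ 46 g
raisins: (2 cup + 6 tbsp = 2.375 cup) × 9/5 × 165 g/cup ≈ 705 g
powdered sugar: 1.25 lb × 9/5 × 16 oz/lb × 28.35 g/oz ≈ 1021 g
brown sugar: (2 tbsp + 1 tsp = 7/3 tbsp) × 9/5 ÷ 16 tbsp/cup × 220 g/cup ≈ 58 g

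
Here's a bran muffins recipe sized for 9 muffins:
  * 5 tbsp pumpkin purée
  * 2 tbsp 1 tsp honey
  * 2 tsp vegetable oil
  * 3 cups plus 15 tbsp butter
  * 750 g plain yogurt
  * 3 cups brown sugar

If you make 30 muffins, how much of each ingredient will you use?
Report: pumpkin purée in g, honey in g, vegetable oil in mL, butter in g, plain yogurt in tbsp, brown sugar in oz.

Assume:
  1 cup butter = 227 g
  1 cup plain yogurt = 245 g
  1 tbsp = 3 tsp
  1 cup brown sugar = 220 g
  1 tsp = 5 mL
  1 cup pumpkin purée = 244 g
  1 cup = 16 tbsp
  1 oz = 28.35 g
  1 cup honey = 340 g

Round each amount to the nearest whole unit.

Scaling factor: 30/9 = 10/3.
pumpkin purée: 5 tbsp × 10/3 ÷ 16 tbsp/cup × 244 g/cup ≈ 254 g
honey: (2 tbsp + 1 tsp = 7/3 tbsp) × 10/3 ÷ 16 tbsp/cup × 340 g/cup ≈ 165 g
vegetable oil: 2 tsp × 10/3 × 5 mL/tsp ≈ 33 mL
butter: (3 cup + 15 tbsp = 3.9375 cup) × 10/3 × 227 g/cup ≈ 2979 g
plain yogurt: 750 g × 10/3 ÷ 245 g/cup × 16 tbsp/cup ≈ 163 tbsp
brown sugar: 3 cup × 10/3 × 220 g/cup ÷ 28.35 g/oz ≈ 78 oz

pumpkin purée: 254 g; honey: 165 g; vegetable oil: 33 mL; butter: 2979 g; plain yogurt: 163 tbsp; brown sugar: 78 oz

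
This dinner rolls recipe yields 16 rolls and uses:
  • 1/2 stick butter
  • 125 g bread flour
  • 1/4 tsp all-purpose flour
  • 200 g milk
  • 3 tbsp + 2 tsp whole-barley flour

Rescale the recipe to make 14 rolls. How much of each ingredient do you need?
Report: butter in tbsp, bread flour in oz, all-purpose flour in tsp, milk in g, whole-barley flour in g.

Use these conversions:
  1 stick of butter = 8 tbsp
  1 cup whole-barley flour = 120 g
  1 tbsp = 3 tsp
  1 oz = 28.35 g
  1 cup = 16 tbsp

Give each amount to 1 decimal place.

Scaling factor: 14/16 = 7/8 = 0.875.
butter: 0.5 stick × 7/8 × 8 tbsp/stick = 3.5 tbsp
bread flour: 125 g × 7/8 ÷ 28.35 g/oz ≈ 3.9 oz
all-purpose flour: 0.25 tsp × 7/8 ≈ 0.2 tsp
milk: 200 g × 7/8 = 175.0 g
whole-barley flour: (3 tbsp + 2 tsp = 11/3 tbsp) × 7/8 ÷ 16 tbsp/cup × 120 g/cup ≈ 24.1 g

butter: 3.5 tbsp; bread flour: 3.9 oz; all-purpose flour: 0.2 tsp; milk: 175.0 g; whole-barley flour: 24.1 g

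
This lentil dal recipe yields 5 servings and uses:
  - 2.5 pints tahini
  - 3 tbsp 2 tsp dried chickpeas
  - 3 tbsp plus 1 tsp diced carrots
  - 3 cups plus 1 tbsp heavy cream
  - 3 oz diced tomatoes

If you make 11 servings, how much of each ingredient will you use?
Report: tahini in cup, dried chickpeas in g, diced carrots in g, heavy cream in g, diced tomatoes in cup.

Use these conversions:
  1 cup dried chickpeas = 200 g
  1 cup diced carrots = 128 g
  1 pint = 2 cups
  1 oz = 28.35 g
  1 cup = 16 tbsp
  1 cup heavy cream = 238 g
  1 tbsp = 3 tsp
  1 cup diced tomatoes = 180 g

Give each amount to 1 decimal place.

Scaling factor: 11/5 = 2.2.
tahini: 2.5 pint × 11/5 × 2 cup/pint = 11.0 cup
dried chickpeas: (3 tbsp + 2 tsp = 11/3 tbsp) × 11/5 ÷ 16 tbsp/cup × 200 g/cup ≈ 100.8 g
diced carrots: (3 tbsp + 1 tsp = 10/3 tbsp) × 11/5 ÷ 16 tbsp/cup × 128 g/cup ≈ 58.7 g
heavy cream: (3 cup + 1 tbsp = 3.0625 cup) × 11/5 × 238 g/cup ≈ 1603.5 g
diced tomatoes: 3 oz × 11/5 × 28.35 g/oz ÷ 180 g/cup ≈ 1.0 cup

tahini: 11.0 cup; dried chickpeas: 100.8 g; diced carrots: 58.7 g; heavy cream: 1603.5 g; diced tomatoes: 1.0 cup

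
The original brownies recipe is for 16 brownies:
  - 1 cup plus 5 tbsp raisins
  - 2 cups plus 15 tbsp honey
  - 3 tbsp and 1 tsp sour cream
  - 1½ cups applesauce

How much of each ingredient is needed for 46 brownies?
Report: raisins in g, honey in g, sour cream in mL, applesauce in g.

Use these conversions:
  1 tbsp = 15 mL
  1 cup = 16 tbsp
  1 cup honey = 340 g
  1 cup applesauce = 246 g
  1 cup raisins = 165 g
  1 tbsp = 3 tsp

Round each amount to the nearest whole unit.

Scaling factor: 46/16 = 23/8 = 2.875.
raisins: (1 cup + 5 tbsp = 1.3125 cup) × 23/8 × 165 g/cup ≈ 623 g
honey: (2 cup + 15 tbsp = 2.9375 cup) × 23/8 × 340 g/cup ≈ 2871 g
sour cream: (3 tbsp + 1 tsp = 10/3 tbsp) × 23/8 × 15 mL/tbsp ≈ 144 mL
applesauce: 1.5 cup × 23/8 × 246 g/cup ≈ 1061 g

raisins: 623 g; honey: 2871 g; sour cream: 144 mL; applesauce: 1061 g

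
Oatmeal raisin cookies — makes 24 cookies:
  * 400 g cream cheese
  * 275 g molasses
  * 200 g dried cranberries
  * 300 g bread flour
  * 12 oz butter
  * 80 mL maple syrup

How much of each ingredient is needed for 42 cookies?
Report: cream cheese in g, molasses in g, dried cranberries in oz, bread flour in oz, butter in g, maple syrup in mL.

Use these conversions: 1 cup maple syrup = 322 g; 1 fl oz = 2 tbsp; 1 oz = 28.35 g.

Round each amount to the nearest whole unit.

cream cheese: 700 g; molasses: 481 g; dried cranberries: 12 oz; bread flour: 19 oz; butter: 595 g; maple syrup: 140 mL

Scaling factor: 42/24 = 7/4 = 1.75.
cream cheese: 400 g × 7/4 = 700 g
molasses: 275 g × 7/4 ≈ 481 g
dried cranberries: 200 g × 7/4 ÷ 28.35 g/oz ≈ 12 oz
bread flour: 300 g × 7/4 ÷ 28.35 g/oz ≈ 19 oz
butter: 12 oz × 7/4 × 28.35 g/oz ≈ 595 g
maple syrup: 80 mL × 7/4 = 140 mL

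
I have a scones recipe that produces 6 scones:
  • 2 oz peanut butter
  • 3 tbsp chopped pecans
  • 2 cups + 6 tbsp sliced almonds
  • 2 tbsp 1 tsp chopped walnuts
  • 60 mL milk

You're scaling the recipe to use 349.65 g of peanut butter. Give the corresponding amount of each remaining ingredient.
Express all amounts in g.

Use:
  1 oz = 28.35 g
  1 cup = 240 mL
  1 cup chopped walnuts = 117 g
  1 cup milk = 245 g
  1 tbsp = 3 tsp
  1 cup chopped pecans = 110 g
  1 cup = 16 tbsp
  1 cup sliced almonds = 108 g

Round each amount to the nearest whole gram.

The original recipe has 56.7 g of peanut butter, so the scaling factor is 349.65 ÷ 56.7 = 37/6.
chopped pecans: 3 tbsp × 37/6 ÷ 16 tbsp/cup × 110 g/cup ≈ 127 g
sliced almonds: (2 cup + 6 tbsp = 2.375 cup) × 37/6 × 108 g/cup ≈ 1582 g
chopped walnuts: (2 tbsp + 1 tsp = 7/3 tbsp) × 37/6 ÷ 16 tbsp/cup × 117 g/cup ≈ 105 g
milk: 60 mL × 37/6 ÷ 240 mL/cup × 245 g/cup ≈ 378 g

chopped pecans: 127 g; sliced almonds: 1582 g; chopped walnuts: 105 g; milk: 378 g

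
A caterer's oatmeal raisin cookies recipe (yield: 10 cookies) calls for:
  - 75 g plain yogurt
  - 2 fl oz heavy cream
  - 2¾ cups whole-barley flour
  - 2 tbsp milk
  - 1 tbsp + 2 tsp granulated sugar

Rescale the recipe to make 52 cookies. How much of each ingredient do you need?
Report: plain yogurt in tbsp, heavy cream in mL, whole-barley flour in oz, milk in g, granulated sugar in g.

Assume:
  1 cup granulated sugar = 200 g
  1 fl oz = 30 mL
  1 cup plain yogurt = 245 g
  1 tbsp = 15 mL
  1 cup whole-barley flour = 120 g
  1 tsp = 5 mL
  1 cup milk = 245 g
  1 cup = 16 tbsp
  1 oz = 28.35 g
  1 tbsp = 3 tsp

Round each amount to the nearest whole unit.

plain yogurt: 25 tbsp; heavy cream: 312 mL; whole-barley flour: 61 oz; milk: 159 g; granulated sugar: 108 g

Scaling factor: 52/10 = 26/5 = 5.2.
plain yogurt: 75 g × 26/5 ÷ 245 g/cup × 16 tbsp/cup ≈ 25 tbsp
heavy cream: 2 fl oz × 26/5 × 30 mL/fl oz = 312 mL
whole-barley flour: 2.75 cup × 26/5 × 120 g/cup ÷ 28.35 g/oz ≈ 61 oz
milk: 2 tbsp × 26/5 ÷ 16 tbsp/cup × 245 g/cup ≈ 159 g
granulated sugar: (1 tbsp + 2 tsp = 5/3 tbsp) × 26/5 ÷ 16 tbsp/cup × 200 g/cup ≈ 108 g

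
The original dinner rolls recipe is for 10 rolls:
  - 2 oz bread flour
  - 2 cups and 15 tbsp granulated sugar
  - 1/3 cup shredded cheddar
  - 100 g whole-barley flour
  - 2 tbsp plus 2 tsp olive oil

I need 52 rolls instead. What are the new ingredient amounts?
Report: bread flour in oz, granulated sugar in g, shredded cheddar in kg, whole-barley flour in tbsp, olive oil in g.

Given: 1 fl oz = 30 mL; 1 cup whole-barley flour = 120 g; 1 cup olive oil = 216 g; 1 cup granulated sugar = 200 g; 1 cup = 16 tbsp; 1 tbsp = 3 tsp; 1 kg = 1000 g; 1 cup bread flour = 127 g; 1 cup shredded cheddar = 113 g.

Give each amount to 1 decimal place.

bread flour: 10.4 oz; granulated sugar: 3055.0 g; shredded cheddar: 0.2 kg; whole-barley flour: 69.3 tbsp; olive oil: 187.2 g

Scaling factor: 52/10 = 26/5 = 5.2.
bread flour: 2 oz × 26/5 = 10.4 oz
granulated sugar: (2 cup + 15 tbsp = 2.9375 cup) × 26/5 × 200 g/cup = 3055.0 g
shredded cheddar: 1/3 cup × 26/5 × 113 g/cup ÷ 1000 g/kg ≈ 0.2 kg
whole-barley flour: 100 g × 26/5 ÷ 120 g/cup × 16 tbsp/cup ≈ 69.3 tbsp
olive oil: (2 tbsp + 2 tsp = 8/3 tbsp) × 26/5 ÷ 16 tbsp/cup × 216 g/cup = 187.2 g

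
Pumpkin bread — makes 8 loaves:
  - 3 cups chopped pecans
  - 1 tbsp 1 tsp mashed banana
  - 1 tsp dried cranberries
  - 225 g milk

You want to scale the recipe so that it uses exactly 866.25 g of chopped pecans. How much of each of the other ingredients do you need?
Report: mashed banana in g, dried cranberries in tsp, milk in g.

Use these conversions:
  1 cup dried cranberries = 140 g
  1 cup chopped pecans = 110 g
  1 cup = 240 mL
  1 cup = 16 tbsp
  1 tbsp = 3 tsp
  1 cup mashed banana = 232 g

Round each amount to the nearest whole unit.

The original recipe has 330 g of chopped pecans, so the scaling factor is 866.25 ÷ 330 = 21/8 = 2.625.
mashed banana: (1 tbsp + 1 tsp = 4/3 tbsp) × 21/8 ÷ 16 tbsp/cup × 232 g/cup ≈ 51 g
dried cranberries: 1 tsp × 21/8 ≈ 3 tsp
milk: 225 g × 21/8 ≈ 591 g

mashed banana: 51 g; dried cranberries: 3 tsp; milk: 591 g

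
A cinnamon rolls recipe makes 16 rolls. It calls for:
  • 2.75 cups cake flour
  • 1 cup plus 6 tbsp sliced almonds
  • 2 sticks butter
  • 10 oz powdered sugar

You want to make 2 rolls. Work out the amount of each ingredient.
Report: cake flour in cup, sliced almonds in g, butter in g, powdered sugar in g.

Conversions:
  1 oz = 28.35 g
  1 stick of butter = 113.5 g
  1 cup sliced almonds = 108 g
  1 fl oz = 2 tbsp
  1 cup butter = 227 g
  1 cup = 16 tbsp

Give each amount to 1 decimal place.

cake flour: 0.3 cup; sliced almonds: 18.6 g; butter: 28.4 g; powdered sugar: 35.4 g

Scaling factor: 2/16 = 1/8 = 0.125.
cake flour: 2.75 cup × 1/8 ≈ 0.3 cup
sliced almonds: (1 cup + 6 tbsp = 1.375 cup) × 1/8 × 108 g/cup ≈ 18.6 g
butter: 2 stick × 1/8 × 113.5 g/stick ≈ 28.4 g
powdered sugar: 10 oz × 1/8 × 28.35 g/oz ≈ 35.4 g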